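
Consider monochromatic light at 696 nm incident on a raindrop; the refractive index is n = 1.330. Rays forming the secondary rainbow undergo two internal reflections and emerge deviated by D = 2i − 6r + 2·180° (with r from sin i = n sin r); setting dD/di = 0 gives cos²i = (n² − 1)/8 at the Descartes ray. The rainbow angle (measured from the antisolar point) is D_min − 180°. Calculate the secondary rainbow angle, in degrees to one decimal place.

50.1°

cos²i = (1.76890 − 1)/8 = 0.09611; i = arccos(0.31002) = 71.940°.
sin r = sin 71.940°/1.330 = 0.71483; r = 45.630°.
D_min = 2·71.940° − 6·45.630° + 360° = 230.101°.
Rainbow angle = D_min − 180° = 50.101°.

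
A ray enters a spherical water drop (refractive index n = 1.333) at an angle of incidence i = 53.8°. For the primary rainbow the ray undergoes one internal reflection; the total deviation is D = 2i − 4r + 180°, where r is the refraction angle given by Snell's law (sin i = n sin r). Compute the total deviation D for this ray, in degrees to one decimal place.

138.6°

sin r = sin 53.8° / 1.333 = 0.8070/1.333 = 0.6054; r = 37.26°.
D = 2·53.8° − 4·37.26° + 180° = 107.60° − 149.02° + 180° = 138.58°.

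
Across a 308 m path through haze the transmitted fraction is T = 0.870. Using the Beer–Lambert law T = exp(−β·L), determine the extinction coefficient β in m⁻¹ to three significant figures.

0.000452 m⁻¹

Beer–Lambert: T = exp(−βL) ⇒ β = −ln(T)/L = −ln(0.870)/308 = 0.1393/308 = 0.0004521 m⁻¹.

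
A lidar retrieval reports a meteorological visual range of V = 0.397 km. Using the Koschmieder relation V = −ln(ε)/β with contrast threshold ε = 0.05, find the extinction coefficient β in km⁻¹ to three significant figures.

β = −ln(0.05) / V = 2.996 / 0.397 = 7.5459 km⁻¹.

7.55 km⁻¹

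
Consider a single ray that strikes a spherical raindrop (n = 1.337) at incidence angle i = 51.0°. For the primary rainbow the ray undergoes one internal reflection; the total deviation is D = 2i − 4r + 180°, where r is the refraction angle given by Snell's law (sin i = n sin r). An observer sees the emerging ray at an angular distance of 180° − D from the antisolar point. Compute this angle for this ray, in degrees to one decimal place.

40.2°

sin r = sin 51.0° / 1.337 = 0.7771/1.337 = 0.5813; r = 35.54°.
D = 2·51.0° − 4·35.54° + 180° = 102.00° − 142.16° + 180° = 139.84°.
Angle from antisolar point = 180° − D = 40.16°.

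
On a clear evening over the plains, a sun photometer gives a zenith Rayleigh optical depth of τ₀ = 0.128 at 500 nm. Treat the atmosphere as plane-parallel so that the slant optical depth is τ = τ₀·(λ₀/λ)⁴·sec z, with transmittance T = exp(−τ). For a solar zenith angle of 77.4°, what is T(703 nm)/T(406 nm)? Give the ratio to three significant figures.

3.32

Airmass: sec 77.4° = 4.5841.
τ(703 nm) = 0.128 × (500/703)⁴ × 4.5841 = 0.128 × 0.2559 × 4.5841 = 0.1502.
τ(406 nm) = 0.128 × (500/406)⁴ × 4.5841 = 0.128 × 2.3003 × 4.5841 = 1.3497.
T(703)/T(406) = exp(τ_B − τ_A) = exp(1.1996) = 3.3187.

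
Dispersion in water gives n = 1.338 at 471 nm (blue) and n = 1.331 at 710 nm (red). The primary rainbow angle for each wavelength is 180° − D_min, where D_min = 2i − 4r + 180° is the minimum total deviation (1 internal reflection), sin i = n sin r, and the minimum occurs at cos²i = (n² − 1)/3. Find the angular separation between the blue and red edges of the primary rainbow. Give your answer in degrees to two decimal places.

1.01°

At 471 nm (n = 1.338): cos²i = 0.26341 → i = 59.120°, r = 39.899°, D_min = 138.643°, rainbow angle = 41.357°.
At 710 nm (n = 1.331): cos²i = 0.25719 → i = 59.527°, r = 40.356°, D_min = 137.630°, rainbow angle = 42.370°.
Angular width = |41.357° − 42.370°| = 1.013°.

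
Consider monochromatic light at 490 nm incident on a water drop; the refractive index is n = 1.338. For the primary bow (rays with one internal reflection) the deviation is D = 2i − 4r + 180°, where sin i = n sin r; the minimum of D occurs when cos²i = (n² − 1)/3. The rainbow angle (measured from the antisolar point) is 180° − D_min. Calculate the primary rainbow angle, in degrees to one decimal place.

41.4°

cos²i = (1.79024 − 1)/3 = 0.26341; i = arccos(0.51324) = 59.120°.
sin r = sin 59.120°/1.338 = 0.64144; r = 39.899°.
D_min = 2·59.120° − 4·39.899° + 180° = 138.643°.
Rainbow angle = 180° − D_min = 41.357°.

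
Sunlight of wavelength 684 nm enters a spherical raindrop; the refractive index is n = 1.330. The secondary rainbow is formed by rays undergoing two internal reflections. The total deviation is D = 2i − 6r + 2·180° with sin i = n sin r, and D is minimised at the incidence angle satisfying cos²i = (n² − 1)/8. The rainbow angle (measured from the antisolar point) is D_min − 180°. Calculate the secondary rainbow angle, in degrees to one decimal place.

50.1°

cos²i = (1.76890 − 1)/8 = 0.09611; i = arccos(0.31002) = 71.940°.
sin r = sin 71.940°/1.330 = 0.71483; r = 45.630°.
D_min = 2·71.940° − 6·45.630° + 360° = 230.101°.
Rainbow angle = D_min − 180° = 50.101°.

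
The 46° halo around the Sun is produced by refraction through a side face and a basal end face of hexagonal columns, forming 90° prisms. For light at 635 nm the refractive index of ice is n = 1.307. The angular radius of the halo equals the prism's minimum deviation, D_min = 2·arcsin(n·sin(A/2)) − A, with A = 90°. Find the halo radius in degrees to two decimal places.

n·sin(A/2) = 1.307 × sin 45° = 1.307 × 0.7071 = 0.9242.
D_min = 2·arcsin(0.9242) − 90° = 2 × 67.546° − 90° = 45.093°.

45.09°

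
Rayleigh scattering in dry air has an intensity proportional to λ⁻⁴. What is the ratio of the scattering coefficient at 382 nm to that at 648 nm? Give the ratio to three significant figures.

8.28

Rayleigh scattering ∝ λ⁻⁴, so the ratio of coefficients is the inverse fourth power of the wavelength ratio.
σ(382)/σ(648) = (648/382)⁴ = (1.6963)⁴ = 8.28.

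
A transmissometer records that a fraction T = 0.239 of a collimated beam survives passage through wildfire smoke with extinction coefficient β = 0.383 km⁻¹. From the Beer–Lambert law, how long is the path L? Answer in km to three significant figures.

Beer–Lambert: T = exp(−βL) ⇒ L = −ln(T)/β = −ln(0.239)/0.383 = 1.4313/0.383 = 3.737 km.

3.74 km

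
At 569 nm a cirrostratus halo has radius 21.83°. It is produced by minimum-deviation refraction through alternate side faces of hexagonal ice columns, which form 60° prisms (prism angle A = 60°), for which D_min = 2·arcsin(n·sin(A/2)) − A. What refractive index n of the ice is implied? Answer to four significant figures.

1.310

Rearranging: n = sin((D_min + A)/2) / sin(A/2).
(D_min + A)/2 = (21.83° + 60°)/2 = 40.915°.
n = sin 40.915° / sin 30° = 0.6549 / 0.5000 = 1.3099.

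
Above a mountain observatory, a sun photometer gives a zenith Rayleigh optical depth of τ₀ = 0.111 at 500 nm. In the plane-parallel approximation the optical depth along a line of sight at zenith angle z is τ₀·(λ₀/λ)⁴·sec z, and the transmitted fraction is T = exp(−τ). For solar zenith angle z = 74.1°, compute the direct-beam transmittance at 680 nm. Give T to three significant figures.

sec 74.1° = 3.6502.
τ = 0.111 × (500/680)⁴ × 3.6502 = 0.111 × 0.2923 × 3.6502 = 0.1184.
T = exp(−0.1184) = 0.8883.

0.888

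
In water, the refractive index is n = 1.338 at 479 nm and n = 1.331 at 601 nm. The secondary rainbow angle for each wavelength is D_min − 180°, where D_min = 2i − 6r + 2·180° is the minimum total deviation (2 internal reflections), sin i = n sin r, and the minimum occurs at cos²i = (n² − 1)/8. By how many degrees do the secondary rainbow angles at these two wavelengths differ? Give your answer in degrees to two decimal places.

1.83°

At 479 nm (n = 1.338): cos²i = 0.09878 → i = 71.682°, r = 45.195°, D_min = 232.193°, rainbow angle = 52.193°.
At 601 nm (n = 1.331): cos²i = 0.09645 → i = 71.907°, r = 45.575°, D_min = 230.365°, rainbow angle = 50.365°.
Angular width = |52.193° − 50.365°| = 1.828°.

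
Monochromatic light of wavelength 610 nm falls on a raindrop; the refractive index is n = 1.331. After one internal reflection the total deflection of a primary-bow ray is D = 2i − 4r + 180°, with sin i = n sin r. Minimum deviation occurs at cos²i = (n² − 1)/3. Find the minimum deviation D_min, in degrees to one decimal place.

cos²i = (1.77156 − 1)/3 = 0.25719; i = arccos(0.50714) = 59.527°.
sin r = sin 59.527°/1.331 = 0.64753; r = 40.356°.
D_min = 2·59.527° − 4·40.356° + 180° = 137.630°.

137.6°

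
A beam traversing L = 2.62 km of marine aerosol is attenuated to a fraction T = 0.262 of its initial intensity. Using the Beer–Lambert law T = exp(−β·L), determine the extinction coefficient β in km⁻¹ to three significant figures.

Beer–Lambert: T = exp(−βL) ⇒ β = −ln(T)/L = −ln(0.262)/2.62 = 1.3394/2.62 = 0.5112 km⁻¹.

0.511 km⁻¹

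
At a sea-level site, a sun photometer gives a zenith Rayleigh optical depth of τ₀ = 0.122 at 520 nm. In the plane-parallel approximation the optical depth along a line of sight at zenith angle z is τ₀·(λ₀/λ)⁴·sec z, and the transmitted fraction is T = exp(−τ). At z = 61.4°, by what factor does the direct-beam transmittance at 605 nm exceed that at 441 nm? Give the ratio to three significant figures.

1.42

Airmass: sec 61.4° = 2.0890.
τ(605 nm) = 0.122 × (520/605)⁴ × 2.0890 = 0.122 × 0.5457 × 2.0890 = 0.1391.
τ(441 nm) = 0.122 × (520/441)⁴ × 2.0890 = 0.122 × 1.9331 × 2.0890 = 0.4927.
T(605)/T(441) = exp(τ_B − τ_A) = exp(0.3536) = 1.4242.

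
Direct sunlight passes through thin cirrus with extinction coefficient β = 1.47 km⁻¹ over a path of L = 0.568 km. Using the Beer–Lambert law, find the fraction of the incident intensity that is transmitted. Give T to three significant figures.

τ = β·L = 1.47 × 0.568 = 0.8350.
T = exp(−0.8350) = 0.4339.

0.434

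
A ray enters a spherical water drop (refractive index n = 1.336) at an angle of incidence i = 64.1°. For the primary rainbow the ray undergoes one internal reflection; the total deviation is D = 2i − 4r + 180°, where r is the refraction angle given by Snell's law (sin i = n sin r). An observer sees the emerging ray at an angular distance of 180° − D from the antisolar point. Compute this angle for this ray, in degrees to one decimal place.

41.1°

sin r = sin 64.1° / 1.336 = 0.8996/1.336 = 0.6733; r = 42.32°.
D = 2·64.1° − 4·42.32° + 180° = 128.20° − 169.30° + 180° = 138.90°.
Angle from antisolar point = 180° − D = 41.10°.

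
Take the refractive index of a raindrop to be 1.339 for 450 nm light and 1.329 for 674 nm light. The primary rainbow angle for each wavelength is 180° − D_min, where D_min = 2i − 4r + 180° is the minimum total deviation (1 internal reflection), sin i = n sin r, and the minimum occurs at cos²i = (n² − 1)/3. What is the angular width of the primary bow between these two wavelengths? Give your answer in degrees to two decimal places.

1.45°

At 450 nm (n = 1.339): cos²i = 0.26431 → i = 59.062°, r = 39.834°, D_min = 138.786°, rainbow angle = 41.214°.
At 674 nm (n = 1.329): cos²i = 0.25541 → i = 59.643°, r = 40.487°, D_min = 137.337°, rainbow angle = 42.663°.
Angular width = |41.214° − 42.663°| = 1.450°.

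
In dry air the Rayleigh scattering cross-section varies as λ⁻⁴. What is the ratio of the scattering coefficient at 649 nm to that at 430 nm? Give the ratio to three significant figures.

Rayleigh scattering ∝ λ⁻⁴, so the ratio of coefficients is the inverse fourth power of the wavelength ratio.
σ(649)/σ(430) = (430/649)⁴ = (0.6626)⁴ = 0.1927.

0.193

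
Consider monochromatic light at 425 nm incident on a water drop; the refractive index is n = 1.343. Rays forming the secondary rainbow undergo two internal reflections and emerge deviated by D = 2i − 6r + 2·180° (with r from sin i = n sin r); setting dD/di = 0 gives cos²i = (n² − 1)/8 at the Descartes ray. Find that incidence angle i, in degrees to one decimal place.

cos²i = (1.343² − 1)/8 = (1.80365 − 1)/8 = 0.10046.
cos i = 0.31695, so i = 71.522°.

71.5°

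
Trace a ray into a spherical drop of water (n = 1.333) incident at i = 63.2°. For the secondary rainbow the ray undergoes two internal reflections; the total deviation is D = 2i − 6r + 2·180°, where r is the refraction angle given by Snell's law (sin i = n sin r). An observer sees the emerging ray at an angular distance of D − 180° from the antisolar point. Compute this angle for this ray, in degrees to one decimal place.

54.2°

sin r = sin 63.2° / 1.333 = 0.8926/1.333 = 0.6696; r = 42.04°.
D = 2·63.2° − 6·42.04° + 2·180° = 126.40° − 252.22° + 360° = 234.18°.
Angle from antisolar point = D − 180° = 54.18°.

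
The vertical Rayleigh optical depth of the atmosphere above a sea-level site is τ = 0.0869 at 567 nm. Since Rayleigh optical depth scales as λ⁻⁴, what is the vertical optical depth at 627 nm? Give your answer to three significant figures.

τ(627 nm) = τ(567 nm) × (567/627)⁴ = 0.0869 × (0.9043)⁴ = 0.0869 × 0.6687 = 0.0581.

0.0581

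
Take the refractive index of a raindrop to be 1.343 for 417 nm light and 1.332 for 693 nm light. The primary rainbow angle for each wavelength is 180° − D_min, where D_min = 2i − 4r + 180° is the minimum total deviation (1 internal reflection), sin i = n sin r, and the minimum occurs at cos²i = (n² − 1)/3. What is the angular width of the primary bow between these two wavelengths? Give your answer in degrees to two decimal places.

At 417 nm (n = 1.343): cos²i = 0.26788 → i = 58.830°, r = 39.577°, D_min = 139.354°, rainbow angle = 40.646°.
At 693 nm (n = 1.332): cos²i = 0.25807 → i = 59.469°, r = 40.290°, D_min = 137.776°, rainbow angle = 42.224°.
Angular width = |40.646° − 42.224°| = 1.578°.

1.58°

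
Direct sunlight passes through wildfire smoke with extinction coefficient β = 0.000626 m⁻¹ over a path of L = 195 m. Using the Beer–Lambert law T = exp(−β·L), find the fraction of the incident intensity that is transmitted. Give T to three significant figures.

0.885

τ = β·L = 0.000626 × 195 = 0.1221.
T = exp(−0.1221) = 0.8851.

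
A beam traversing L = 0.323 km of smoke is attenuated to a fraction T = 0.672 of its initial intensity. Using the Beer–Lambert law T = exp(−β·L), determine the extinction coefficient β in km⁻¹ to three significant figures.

Beer–Lambert: T = exp(−βL) ⇒ β = −ln(T)/L = −ln(0.672)/0.323 = 0.3975/0.323 = 1.231 km⁻¹.

1.23 km⁻¹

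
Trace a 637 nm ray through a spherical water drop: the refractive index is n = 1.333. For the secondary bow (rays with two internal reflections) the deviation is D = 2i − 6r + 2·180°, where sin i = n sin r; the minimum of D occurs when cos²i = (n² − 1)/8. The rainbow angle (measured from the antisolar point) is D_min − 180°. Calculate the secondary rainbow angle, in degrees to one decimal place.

cos²i = (1.77689 − 1)/8 = 0.09711; i = arccos(0.31163) = 71.843°.
sin r = sin 71.843°/1.333 = 0.71283; r = 45.466°.
D_min = 2·71.843° − 6·45.466° + 360° = 230.891°.
Rainbow angle = D_min − 180° = 50.891°.

50.9°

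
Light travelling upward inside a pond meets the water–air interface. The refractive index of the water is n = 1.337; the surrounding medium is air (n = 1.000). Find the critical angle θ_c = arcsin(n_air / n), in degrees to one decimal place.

sin θ_c = n_air / n = 1.000 / 1.337 = 0.7479.
θ_c = arcsin(0.7479) = 48.41°.

48.4°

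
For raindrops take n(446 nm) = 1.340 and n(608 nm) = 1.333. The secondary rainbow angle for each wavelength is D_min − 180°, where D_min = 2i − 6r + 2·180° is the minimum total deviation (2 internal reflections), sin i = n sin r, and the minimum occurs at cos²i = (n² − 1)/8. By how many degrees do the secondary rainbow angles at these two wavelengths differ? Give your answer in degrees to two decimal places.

1.82°

At 446 nm (n = 1.340): cos²i = 0.09945 → i = 71.618°, r = 45.088°, D_min = 232.709°, rainbow angle = 52.709°.
At 608 nm (n = 1.333): cos²i = 0.09711 → i = 71.843°, r = 45.466°, D_min = 230.891°, rainbow angle = 50.891°.
Angular width = |52.709° − 50.891°| = 1.818°.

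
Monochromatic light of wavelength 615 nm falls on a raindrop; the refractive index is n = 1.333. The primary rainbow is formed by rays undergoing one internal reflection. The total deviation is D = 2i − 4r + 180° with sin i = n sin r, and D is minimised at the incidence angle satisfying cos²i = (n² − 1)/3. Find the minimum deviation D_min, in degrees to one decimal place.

cos²i = (1.77689 − 1)/3 = 0.25896; i = arccos(0.50888) = 59.410°.
sin r = sin 59.410°/1.333 = 0.64579; r = 40.225°.
D_min = 2·59.410° − 4·40.225° + 180° = 137.922°.

137.9°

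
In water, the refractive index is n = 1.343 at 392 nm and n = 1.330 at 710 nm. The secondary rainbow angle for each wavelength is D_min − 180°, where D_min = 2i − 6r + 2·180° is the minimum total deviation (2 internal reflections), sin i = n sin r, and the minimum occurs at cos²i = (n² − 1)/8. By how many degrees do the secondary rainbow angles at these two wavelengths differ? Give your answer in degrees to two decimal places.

3.38°

At 392 nm (n = 1.343): cos²i = 0.10046 → i = 71.522°, r = 44.928°, D_min = 233.478°, rainbow angle = 53.478°.
At 710 nm (n = 1.330): cos²i = 0.09611 → i = 71.940°, r = 45.630°, D_min = 230.101°, rainbow angle = 50.101°.
Angular width = |53.478° − 50.101°| = 3.377°.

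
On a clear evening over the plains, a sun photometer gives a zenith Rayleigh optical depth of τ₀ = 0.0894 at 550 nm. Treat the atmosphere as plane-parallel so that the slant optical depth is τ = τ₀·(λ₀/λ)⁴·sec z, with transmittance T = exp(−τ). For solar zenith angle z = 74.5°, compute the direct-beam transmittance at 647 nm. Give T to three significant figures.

sec 74.5° = 3.7420.
τ = 0.0894 × (550/647)⁴ × 3.7420 = 0.0894 × 0.5222 × 3.7420 = 0.1747.
T = exp(−0.1747) = 0.8397.

0.840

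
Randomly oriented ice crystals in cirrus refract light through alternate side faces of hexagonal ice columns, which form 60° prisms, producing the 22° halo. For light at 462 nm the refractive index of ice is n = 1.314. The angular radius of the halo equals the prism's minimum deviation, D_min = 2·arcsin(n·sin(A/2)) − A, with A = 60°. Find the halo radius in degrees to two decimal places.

n·sin(A/2) = 1.314 × sin 30° = 1.314 × 0.5000 = 0.6570.
D_min = 2·arcsin(0.6570) − 60° = 2 × 41.071° − 60° = 22.143°.

22.14°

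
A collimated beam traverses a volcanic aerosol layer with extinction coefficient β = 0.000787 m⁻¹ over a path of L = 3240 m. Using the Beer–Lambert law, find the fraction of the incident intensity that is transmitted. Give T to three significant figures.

τ = β·L = 0.000787 × 3240 = 2.5499.
T = exp(−2.5499) = 0.0781.

0.0781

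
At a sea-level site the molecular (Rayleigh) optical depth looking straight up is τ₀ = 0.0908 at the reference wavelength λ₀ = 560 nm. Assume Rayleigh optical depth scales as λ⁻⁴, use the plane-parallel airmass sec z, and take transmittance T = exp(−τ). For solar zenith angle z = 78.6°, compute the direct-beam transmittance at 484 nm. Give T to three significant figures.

sec 78.6° = 5.0593.
τ = 0.0908 × (560/484)⁴ × 5.0593 = 0.0908 × 1.7921 × 5.0593 = 0.8233.
T = exp(−0.8233) = 0.4390.

0.439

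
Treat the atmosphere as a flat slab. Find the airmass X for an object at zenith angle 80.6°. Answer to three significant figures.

6.12

X = sec z = 1/cos 80.6° = 1/0.1633 = 6.1227.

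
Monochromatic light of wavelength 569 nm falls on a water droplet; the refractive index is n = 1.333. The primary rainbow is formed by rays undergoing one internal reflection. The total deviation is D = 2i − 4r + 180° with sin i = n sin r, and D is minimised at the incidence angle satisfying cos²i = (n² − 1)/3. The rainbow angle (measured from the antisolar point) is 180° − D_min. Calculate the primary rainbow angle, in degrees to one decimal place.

42.1°

cos²i = (1.77689 − 1)/3 = 0.25896; i = arccos(0.50888) = 59.410°.
sin r = sin 59.410°/1.333 = 0.64579; r = 40.225°.
D_min = 2·59.410° − 4·40.225° + 180° = 137.922°.
Rainbow angle = 180° − D_min = 42.078°.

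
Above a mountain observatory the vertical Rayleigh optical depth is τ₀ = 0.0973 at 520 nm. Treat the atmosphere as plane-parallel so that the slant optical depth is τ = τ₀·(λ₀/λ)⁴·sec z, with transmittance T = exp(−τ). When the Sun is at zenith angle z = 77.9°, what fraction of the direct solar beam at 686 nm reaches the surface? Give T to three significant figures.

0.858

sec 77.9° = 4.7706.
τ = 0.0973 × (520/686)⁴ × 4.7706 = 0.0973 × 0.3302 × 4.7706 = 0.1532.
T = exp(−0.1532) = 0.8579.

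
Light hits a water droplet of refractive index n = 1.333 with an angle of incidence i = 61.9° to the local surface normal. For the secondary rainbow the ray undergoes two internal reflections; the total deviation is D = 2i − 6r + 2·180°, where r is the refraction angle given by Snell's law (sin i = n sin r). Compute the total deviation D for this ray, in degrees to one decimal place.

235.2°

sin r = sin 61.9° / 1.333 = 0.8821/1.333 = 0.6618; r = 41.43°.
D = 2·61.9° − 6·41.43° + 2·180° = 123.80° − 248.61° + 360° = 235.19°.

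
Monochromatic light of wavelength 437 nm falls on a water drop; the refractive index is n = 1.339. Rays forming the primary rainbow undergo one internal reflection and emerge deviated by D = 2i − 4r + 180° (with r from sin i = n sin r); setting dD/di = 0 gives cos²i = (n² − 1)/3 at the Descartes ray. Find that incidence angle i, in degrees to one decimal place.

59.1°

cos²i = (1.339² − 1)/3 = (1.79292 − 1)/3 = 0.26431.
cos i = 0.51411, so i = 59.062°.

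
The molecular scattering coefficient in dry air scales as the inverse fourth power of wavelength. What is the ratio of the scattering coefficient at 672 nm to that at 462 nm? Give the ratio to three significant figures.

Rayleigh scattering ∝ λ⁻⁴, so the ratio of coefficients is the inverse fourth power of the wavelength ratio.
σ(672)/σ(462) = (462/672)⁴ = (0.6875)⁴ = 0.2234.

0.223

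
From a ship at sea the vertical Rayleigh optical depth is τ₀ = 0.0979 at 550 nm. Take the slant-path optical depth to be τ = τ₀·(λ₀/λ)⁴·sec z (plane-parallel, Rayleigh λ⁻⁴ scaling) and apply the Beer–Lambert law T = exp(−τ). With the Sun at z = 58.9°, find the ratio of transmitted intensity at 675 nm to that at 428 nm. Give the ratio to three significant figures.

1.54

Airmass: sec 58.9° = 1.9360.
τ(675 nm) = 0.0979 × (550/675)⁴ × 1.9360 = 0.0979 × 0.4408 × 1.9360 = 0.0835.
τ(428 nm) = 0.0979 × (550/428)⁴ × 1.9360 = 0.0979 × 2.7269 × 1.9360 = 0.5168.
T(675)/T(428) = exp(τ_B − τ_A) = exp(0.4333) = 1.5423.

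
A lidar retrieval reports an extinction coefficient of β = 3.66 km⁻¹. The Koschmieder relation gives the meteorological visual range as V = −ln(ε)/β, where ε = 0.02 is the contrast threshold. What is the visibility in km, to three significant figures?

V = −ln(0.02) / 3.66 = 3.912 / 3.66 = 1.0689 km.

1.07 km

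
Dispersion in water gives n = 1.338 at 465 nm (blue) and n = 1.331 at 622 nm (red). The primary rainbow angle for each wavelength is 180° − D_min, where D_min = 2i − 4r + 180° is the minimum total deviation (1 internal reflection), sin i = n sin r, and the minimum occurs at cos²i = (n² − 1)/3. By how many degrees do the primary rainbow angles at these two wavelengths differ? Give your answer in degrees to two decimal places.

At 465 nm (n = 1.338): cos²i = 0.26341 → i = 59.120°, r = 39.899°, D_min = 138.643°, rainbow angle = 41.357°.
At 622 nm (n = 1.331): cos²i = 0.25719 → i = 59.527°, r = 40.356°, D_min = 137.630°, rainbow angle = 42.370°.
Angular width = |41.357° − 42.370°| = 1.013°.

1.01°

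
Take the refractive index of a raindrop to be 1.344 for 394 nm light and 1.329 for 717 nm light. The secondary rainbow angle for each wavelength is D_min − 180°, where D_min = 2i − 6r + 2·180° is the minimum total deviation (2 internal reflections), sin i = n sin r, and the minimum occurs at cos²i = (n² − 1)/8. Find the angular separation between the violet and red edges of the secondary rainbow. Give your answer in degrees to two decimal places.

3.90°

At 394 nm (n = 1.344): cos²i = 0.10079 → i = 71.490°, r = 44.874°, D_min = 233.733°, rainbow angle = 53.733°.
At 717 nm (n = 1.329): cos²i = 0.09578 → i = 71.972°, r = 45.685°, D_min = 229.837°, rainbow angle = 49.837°.
Angular width = |53.733° − 49.837°| = 3.896°.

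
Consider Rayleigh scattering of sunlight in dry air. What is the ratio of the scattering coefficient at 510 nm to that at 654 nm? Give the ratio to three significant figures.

2.70

Rayleigh scattering ∝ λ⁻⁴, so the ratio of coefficients is the inverse fourth power of the wavelength ratio.
σ(510)/σ(654) = (654/510)⁴ = (1.2824)⁴ = 2.704.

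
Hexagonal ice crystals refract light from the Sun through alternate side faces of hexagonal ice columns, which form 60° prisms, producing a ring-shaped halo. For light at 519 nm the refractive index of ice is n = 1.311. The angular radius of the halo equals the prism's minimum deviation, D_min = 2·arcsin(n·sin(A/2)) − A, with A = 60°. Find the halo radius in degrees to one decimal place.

n·sin(A/2) = 1.311 × sin 30° = 1.311 × 0.5000 = 0.6555.
D_min = 2·arcsin(0.6555) − 60° = 2 × 40.958° − 60° = 21.915°.

21.9°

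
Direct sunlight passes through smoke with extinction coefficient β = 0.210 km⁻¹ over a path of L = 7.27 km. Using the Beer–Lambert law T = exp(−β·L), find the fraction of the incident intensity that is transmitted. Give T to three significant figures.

0.217

τ = β·L = 0.210 × 7.27 = 1.5267.
T = exp(−1.5267) = 0.2173.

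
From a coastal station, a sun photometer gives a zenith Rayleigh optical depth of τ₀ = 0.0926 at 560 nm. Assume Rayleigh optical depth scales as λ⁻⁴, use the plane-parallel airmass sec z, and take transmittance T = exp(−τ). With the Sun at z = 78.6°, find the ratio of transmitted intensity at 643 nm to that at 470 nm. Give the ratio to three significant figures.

Airmass: sec 78.6° = 5.0593.
τ(643 nm) = 0.0926 × (560/643)⁴ × 5.0593 = 0.0926 × 0.5753 × 5.0593 = 0.2695.
τ(470 nm) = 0.0926 × (560/470)⁴ × 5.0593 = 0.0926 × 2.0154 × 5.0593 = 0.9442.
T(643)/T(470) = exp(τ_B − τ_A) = exp(0.6747) = 1.9634.

1.96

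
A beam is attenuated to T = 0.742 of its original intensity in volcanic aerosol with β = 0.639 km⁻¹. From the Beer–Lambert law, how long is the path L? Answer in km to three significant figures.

Beer–Lambert: T = exp(−βL) ⇒ L = −ln(T)/β = −ln(0.742)/0.639 = 0.2984/0.639 = 0.467 km.

0.467 km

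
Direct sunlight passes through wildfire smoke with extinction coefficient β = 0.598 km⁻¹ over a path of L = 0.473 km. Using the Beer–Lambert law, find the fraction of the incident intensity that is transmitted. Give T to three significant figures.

0.754

τ = β·L = 0.598 × 0.473 = 0.2829.
T = exp(−0.2829) = 0.7536.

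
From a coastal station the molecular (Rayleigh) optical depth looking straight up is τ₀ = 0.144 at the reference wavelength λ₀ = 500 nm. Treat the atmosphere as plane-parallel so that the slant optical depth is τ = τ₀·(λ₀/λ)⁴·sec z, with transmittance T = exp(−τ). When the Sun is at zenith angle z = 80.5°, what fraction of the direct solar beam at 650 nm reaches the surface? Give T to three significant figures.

0.737

sec 80.5° = 6.0589.
τ = 0.144 × (500/650)⁴ × 6.0589 = 0.144 × 0.3501 × 6.0589 = 0.3055.
T = exp(−0.3055) = 0.7368.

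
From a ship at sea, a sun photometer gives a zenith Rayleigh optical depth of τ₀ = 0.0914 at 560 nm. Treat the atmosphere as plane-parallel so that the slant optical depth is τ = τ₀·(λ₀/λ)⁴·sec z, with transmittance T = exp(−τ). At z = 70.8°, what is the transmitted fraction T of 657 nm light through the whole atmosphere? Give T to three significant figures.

0.864

sec 70.8° = 3.0407.
τ = 0.0914 × (560/657)⁴ × 3.0407 = 0.0914 × 0.5278 × 3.0407 = 0.1467.
T = exp(−0.1467) = 0.8636.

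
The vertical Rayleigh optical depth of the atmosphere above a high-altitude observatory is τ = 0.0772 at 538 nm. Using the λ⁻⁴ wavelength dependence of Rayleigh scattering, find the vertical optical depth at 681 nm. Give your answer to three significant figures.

τ(681 nm) = τ(538 nm) × (538/681)⁴ = 0.0772 × (0.7900)⁴ = 0.0772 × 0.3895 = 0.0301.

0.0301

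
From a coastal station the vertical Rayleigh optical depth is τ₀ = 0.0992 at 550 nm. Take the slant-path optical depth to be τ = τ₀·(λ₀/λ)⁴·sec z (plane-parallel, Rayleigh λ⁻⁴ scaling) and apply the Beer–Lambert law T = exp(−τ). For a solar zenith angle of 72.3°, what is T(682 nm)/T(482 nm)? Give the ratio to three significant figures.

1.51

Airmass: sec 72.3° = 3.2891.
τ(682 nm) = 0.0992 × (550/682)⁴ × 3.2891 = 0.0992 × 0.4230 × 3.2891 = 0.1380.
τ(482 nm) = 0.0992 × (550/482)⁴ × 3.2891 = 0.0992 × 1.6954 × 3.2891 = 0.5532.
T(682)/T(482) = exp(τ_B − τ_A) = exp(0.4152) = 1.5146.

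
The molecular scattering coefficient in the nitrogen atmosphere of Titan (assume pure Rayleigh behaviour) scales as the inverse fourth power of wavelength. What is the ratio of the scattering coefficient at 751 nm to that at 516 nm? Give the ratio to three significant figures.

Rayleigh scattering ∝ λ⁻⁴, so the ratio of coefficients is the inverse fourth power of the wavelength ratio.
σ(751)/σ(516) = (516/751)⁴ = (0.6871)⁴ = 0.2229.

0.223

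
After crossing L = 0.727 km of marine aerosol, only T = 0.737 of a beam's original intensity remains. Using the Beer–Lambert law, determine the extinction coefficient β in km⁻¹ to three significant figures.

0.420 km⁻¹

Beer–Lambert: T = exp(−βL) ⇒ β = −ln(T)/L = −ln(0.737)/0.727 = 0.3052/0.727 = 0.4198 km⁻¹.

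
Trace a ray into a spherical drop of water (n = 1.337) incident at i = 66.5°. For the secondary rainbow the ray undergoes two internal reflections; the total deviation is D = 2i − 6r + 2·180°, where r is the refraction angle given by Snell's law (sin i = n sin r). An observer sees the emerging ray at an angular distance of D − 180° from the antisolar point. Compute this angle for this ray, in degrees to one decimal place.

53.2°

sin r = sin 66.5° / 1.337 = 0.9171/1.337 = 0.6859; r = 43.31°.
D = 2·66.5° − 6·43.31° + 2·180° = 133.00° − 259.84° + 360° = 233.16°.
Angle from antisolar point = D − 180° = 53.16°.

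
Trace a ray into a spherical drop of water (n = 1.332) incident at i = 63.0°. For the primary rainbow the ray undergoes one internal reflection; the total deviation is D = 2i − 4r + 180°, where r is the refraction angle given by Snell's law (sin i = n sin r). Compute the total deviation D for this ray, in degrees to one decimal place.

sin r = sin 63.0° / 1.332 = 0.8910/1.332 = 0.6689; r = 41.98°.
D = 2·63.0° − 4·41.98° + 180° = 126.00° − 167.94° + 180° = 138.06°.

138.1°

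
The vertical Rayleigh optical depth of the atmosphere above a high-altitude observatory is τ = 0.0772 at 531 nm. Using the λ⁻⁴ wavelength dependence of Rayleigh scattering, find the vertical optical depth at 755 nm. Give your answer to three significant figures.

τ(755 nm) = τ(531 nm) × (531/755)⁴ = 0.0772 × (0.7033)⁴ = 0.0772 × 0.2447 = 0.0189.

0.0189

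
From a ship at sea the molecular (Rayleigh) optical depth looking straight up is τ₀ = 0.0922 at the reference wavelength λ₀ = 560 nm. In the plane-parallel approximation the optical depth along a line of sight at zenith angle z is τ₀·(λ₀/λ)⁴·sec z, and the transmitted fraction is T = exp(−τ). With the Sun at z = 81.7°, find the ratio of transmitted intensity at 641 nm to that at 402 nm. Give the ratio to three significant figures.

Airmass: sec 81.7° = 6.9273.
τ(641 nm) = 0.0922 × (560/641)⁴ × 6.9273 = 0.0922 × 0.5825 × 6.9273 = 0.3721.
τ(402 nm) = 0.0922 × (560/402)⁴ × 6.9273 = 0.0922 × 3.7657 × 6.9273 = 2.4052.
T(641)/T(402) = exp(τ_B − τ_A) = exp(2.0331) = 7.6377.

7.64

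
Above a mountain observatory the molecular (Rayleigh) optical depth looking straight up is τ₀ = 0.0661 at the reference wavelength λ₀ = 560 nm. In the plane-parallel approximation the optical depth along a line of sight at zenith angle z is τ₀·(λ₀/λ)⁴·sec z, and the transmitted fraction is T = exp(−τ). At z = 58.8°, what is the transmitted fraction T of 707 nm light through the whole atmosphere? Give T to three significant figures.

sec 58.8° = 1.9304.
τ = 0.0661 × (560/707)⁴ × 1.9304 = 0.0661 × 0.3936 × 1.9304 = 0.0502.
T = exp(−0.0502) = 0.9510.

0.951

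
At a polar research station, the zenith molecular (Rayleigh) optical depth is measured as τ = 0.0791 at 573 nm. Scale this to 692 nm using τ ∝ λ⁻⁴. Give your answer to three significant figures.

0.0372

τ(692 nm) = τ(573 nm) × (573/692)⁴ = 0.0791 × (0.8280)⁴ = 0.0791 × 0.4701 = 0.0372.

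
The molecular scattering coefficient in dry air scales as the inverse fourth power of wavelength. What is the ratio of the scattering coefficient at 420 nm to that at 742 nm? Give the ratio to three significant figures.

Rayleigh scattering ∝ λ⁻⁴, so the ratio of coefficients is the inverse fourth power of the wavelength ratio.
σ(420)/σ(742) = (742/420)⁴ = (1.7667)⁴ = 9.741.

9.74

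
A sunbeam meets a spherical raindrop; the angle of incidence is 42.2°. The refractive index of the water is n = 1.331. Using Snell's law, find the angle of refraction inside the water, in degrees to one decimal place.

Snell: sin θ_r = sin θ_i / n = sin 42.2° / 1.331 = 0.6717 / 1.331 = 0.5047.
θ_r = arcsin(0.5047) = 30.31°.

30.3°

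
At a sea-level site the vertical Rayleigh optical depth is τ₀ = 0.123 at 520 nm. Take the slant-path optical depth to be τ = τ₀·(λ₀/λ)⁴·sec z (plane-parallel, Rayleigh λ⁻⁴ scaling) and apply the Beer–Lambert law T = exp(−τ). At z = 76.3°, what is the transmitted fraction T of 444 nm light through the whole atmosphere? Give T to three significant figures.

0.376

sec 76.3° = 4.2223.
τ = 0.123 × (520/444)⁴ × 4.2223 = 0.123 × 1.8814 × 4.2223 = 0.9771.
T = exp(−0.9771) = 0.3764.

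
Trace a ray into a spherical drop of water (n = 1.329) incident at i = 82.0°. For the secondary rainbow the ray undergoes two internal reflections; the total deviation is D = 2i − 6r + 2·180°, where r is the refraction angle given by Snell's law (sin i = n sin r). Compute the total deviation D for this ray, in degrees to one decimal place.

235.0°

sin r = sin 82.0° / 1.329 = 0.9903/1.329 = 0.7451; r = 48.17°.
D = 2·82.0° − 6·48.17° + 2·180° = 164.00° − 289.02° + 360° = 234.98°.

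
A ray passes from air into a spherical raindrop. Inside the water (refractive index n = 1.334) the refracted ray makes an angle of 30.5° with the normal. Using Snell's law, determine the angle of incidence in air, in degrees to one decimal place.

42.6°

Snell: sin θ_i = n · sin θ_r = 1.334 × sin 30.5° = 1.334 × 0.5075 = 0.6771.
θ_i = arcsin(0.6771) = 42.61°.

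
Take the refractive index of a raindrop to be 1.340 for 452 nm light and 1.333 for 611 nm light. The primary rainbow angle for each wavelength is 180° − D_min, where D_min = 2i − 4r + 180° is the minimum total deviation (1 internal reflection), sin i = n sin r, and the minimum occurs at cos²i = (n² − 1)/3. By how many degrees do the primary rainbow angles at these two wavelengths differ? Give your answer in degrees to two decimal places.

At 452 nm (n = 1.340): cos²i = 0.26520 → i = 59.004°, r = 39.770°, D_min = 138.929°, rainbow angle = 41.071°.
At 611 nm (n = 1.333): cos²i = 0.25896 → i = 59.410°, r = 40.225°, D_min = 137.922°, rainbow angle = 42.078°.
Angular width = |41.071° − 42.078°| = 1.007°.

1.01°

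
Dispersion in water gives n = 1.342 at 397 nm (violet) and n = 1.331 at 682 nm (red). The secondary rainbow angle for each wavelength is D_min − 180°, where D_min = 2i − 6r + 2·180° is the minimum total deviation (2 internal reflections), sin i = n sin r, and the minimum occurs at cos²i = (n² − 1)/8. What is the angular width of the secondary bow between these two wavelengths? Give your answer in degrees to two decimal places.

At 397 nm (n = 1.342): cos²i = 0.10012 → i = 71.554°, r = 44.981°, D_min = 233.222°, rainbow angle = 53.222°.
At 682 nm (n = 1.331): cos²i = 0.09645 → i = 71.907°, r = 45.575°, D_min = 230.365°, rainbow angle = 50.365°.
Angular width = |53.222° − 50.365°| = 2.857°.

2.86°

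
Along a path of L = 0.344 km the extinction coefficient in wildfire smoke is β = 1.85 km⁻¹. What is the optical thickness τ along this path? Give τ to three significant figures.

τ = β·L = 1.85 × 0.344 = 0.6364.

0.636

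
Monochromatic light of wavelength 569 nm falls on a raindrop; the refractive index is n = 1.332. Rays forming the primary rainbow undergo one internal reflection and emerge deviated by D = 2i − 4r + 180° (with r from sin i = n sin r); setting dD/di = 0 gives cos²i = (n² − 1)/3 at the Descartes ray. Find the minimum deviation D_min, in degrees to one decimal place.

cos²i = (1.77422 − 1)/3 = 0.25807; i = arccos(0.50801) = 59.469°.
sin r = sin 59.469°/1.332 = 0.64666; r = 40.290°.
D_min = 2·59.469° − 4·40.290° + 180° = 137.776°.

137.8°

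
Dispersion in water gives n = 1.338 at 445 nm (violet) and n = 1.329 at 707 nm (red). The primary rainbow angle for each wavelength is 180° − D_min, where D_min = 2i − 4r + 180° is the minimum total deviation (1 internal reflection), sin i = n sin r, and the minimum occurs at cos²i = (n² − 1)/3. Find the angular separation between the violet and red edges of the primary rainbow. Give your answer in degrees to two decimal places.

1.31°

At 445 nm (n = 1.338): cos²i = 0.26341 → i = 59.120°, r = 39.899°, D_min = 138.643°, rainbow angle = 41.357°.
At 707 nm (n = 1.329): cos²i = 0.25541 → i = 59.643°, r = 40.487°, D_min = 137.337°, rainbow angle = 42.663°.
Angular width = |41.357° − 42.663°| = 1.307°.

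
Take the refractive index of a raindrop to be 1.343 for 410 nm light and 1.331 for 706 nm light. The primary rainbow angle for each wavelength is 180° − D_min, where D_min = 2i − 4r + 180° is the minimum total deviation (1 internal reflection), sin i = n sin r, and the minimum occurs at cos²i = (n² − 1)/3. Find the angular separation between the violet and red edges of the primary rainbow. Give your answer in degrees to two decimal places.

At 410 nm (n = 1.343): cos²i = 0.26788 → i = 58.830°, r = 39.577°, D_min = 139.354°, rainbow angle = 40.646°.
At 706 nm (n = 1.331): cos²i = 0.25719 → i = 59.527°, r = 40.356°, D_min = 137.630°, rainbow angle = 42.370°.
Angular width = |40.646° − 42.370°| = 1.724°.

1.72°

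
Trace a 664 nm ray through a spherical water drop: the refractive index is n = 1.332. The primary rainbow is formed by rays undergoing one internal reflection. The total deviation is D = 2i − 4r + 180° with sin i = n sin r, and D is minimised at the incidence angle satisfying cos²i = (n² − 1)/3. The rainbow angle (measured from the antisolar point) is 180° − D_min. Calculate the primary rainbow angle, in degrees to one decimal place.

cos²i = (1.77422 − 1)/3 = 0.25807; i = arccos(0.50801) = 59.469°.
sin r = sin 59.469°/1.332 = 0.64666; r = 40.290°.
D_min = 2·59.469° − 4·40.290° + 180° = 137.776°.
Rainbow angle = 180° − D_min = 42.224°.

42.2°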